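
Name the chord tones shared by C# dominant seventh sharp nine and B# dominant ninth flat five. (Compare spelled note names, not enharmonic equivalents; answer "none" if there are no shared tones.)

C# dominant seventh sharp nine: C-sharp E-sharp G-sharp B D-double-sharp
B# dominant ninth flat five: B-sharp D-double-sharp F-sharp A-sharp C-double-sharp
Common to both → D-double-sharp.

D-double-sharp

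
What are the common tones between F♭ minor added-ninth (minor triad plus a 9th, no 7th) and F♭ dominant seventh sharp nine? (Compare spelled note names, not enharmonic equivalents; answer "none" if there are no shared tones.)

F-flat, C-flat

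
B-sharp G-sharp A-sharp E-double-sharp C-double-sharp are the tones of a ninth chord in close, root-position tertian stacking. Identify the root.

Stacking in thirds gives A-sharp – C-double-sharp – E-double-sharp – G-sharp – B-sharp, so A-sharp is the root — A-sharp dominant ninth sharp five.

A-sharp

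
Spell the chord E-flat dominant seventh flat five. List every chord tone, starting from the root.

E-flat – G – B-double-flat – D-flat

E-flat dominant seventh flat five is a dominant seventh flat five built on E-flat.
root → E-flat
3rd (major 3rd) → G
5th (diminished 5th) → B-double-flat
7th (minor 7th) → D-flat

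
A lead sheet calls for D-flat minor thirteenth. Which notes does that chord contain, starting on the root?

D-flat – F-flat – A-flat – C-flat – E-flat – G-flat – B-flat

D-flat minor thirteenth is a minor thirteenth built on D-flat.
Root: D-flat
Minor 3rd (3rd): F-flat
Perfect 5th (5th): A-flat
Minor 7th (7th): C-flat
Major 9th (9th): E-flat
Perfect 11th (11th): G-flat
Major 13th (13th): B-flat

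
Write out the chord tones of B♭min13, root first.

Bb, Db, F, Ab, C, Eb, G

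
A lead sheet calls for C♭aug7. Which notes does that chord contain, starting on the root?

Cb  Eb  G  Bbb

C♭aug7 is an augmented seventh built on Cb.
Root: Cb
Major 3rd (3rd): Eb
Augmented 5th (5th): G
Minor 7th (7th): Bbb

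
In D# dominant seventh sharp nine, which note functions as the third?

F##

D# dominant seventh sharp nine is built on D#; its 3rd is a major 3rd above the root.
A third above D uses the letter F, and the major 3rd above D# is F##.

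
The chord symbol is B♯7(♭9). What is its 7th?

A#

B♯7(♭9) is built on B#; its 7th is a minor 7th above the root.
A seventh above B uses the letter A, and the minor 7th above B# is A#.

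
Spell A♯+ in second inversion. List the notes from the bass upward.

E𝄪  A♯  C𝄪

A♯+ = A♯–C𝄪–E𝄪; second inversion → fifth (E𝄪) lowest.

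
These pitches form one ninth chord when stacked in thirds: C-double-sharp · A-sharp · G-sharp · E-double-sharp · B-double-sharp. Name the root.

Stacking in thirds gives A-sharp – C-double-sharp – E-double-sharp – G-sharp – B-double-sharp, so A-sharp is the root — A-sharp dominant seventh sharp nine sharp five.

A-sharp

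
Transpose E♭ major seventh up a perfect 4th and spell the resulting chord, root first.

Ab – C – Eb – G

Transposed root: Eb → Ab (perfect 4th up). So we spell Ab major seventh:
Root: Ab
Major 3rd (3rd): C
Perfect 5th (5th): Eb
Major 7th (7th): G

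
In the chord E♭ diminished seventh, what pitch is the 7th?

D-double-flat

E♭ diminished seventh is built on E-flat; its 7th is a diminished 7th above the root.
A seventh above E uses the letter D, and the diminished 7th above E-flat is D-double-flat.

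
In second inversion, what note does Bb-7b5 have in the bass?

Bb-7b5 = Bb–Db–Fb–Ab. Second inversion → fifth in the bass = Fb.

Fb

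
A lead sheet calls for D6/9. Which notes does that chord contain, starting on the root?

Root D, quality six-nine:
root → D
3rd (major 3rd) → F♯
5th (perfect 5th) → A
6th (major 6th) → B
9th (major 9th) → E

D F♯ A B E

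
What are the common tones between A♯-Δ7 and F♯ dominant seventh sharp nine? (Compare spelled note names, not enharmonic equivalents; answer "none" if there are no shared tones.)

A# – C# – G##

A♯-Δ7: A# C# E# G##
F♯ dominant seventh sharp nine: F# A# C# E G##
Common to both → A#, C#, G##.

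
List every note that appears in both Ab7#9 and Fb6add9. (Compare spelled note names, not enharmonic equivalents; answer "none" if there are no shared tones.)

Ab – Gb

Ab7#9 = Ab, C, Eb, Gb, B.
Fb6add9 = Fb, Ab, Cb, Db, Gb.
Shared: Ab, Gb.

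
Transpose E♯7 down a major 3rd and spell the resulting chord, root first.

C# – E# – G# – B

A major 3rd down from E# is C#, so the new chord is C# dominant seventh.
Root: C#
Major 3rd (3rd): E#
Perfect 5th (5th): G#
Minor 7th (7th): B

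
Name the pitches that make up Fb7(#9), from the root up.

Fb  Ab  Cb  Ebb  G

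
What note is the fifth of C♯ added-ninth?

G#

Root of C♯ added-ninth = C#. The 5th is a perfect 5th: C# up a perfect 5th → G#.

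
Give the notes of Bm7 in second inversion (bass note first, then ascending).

F# – A – B – D

Bm7 = B–D–F#–A; second inversion → fifth (F#) lowest.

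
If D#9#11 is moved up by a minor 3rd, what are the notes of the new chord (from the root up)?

F#, A#, C#, E, G#, B#

A minor 3rd up from D# is F#, so the new chord is F# dominant ninth sharp eleven.
Root: F#
Major 3rd (3rd): A#
Perfect 5th (5th): C#
Minor 7th (7th): E
Major 9th (9th): G#
Augmented 11th (11th): B#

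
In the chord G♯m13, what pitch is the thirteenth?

E♯

G♯m13 is built on G♯; its 13th is a major 13th above the root.
A sixth above G uses the letter E, and the major 13th above G♯ is E♯.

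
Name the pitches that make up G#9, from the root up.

G#9 is a dominant ninth built on G♯.
G♯ — root
B♯ — major 3rd
D♯ — perfect 5th
F♯ — minor 7th
A♯ — major 9th

G♯  B♯  D♯  F♯  A♯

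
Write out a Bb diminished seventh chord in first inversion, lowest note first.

In root position, Bb diminished seventh is Bb–Db–Fb–Abb.
First inversion puts the third (Db) in the bass.

Db Fb Abb Bb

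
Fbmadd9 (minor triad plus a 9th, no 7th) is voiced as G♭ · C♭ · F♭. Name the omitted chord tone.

A𝄫

Fbmadd9 = F♭, A𝄫, C♭, G♭. The voicing lacks the 3rd (minor 3rd), A𝄫.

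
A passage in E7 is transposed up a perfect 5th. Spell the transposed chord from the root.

B, D#, F#, A

A perfect 5th up from E is B, so the new chord is B dominant seventh.
Root: B
Major 3rd (3rd): D#
Perfect 5th (5th): F#
Minor 7th (7th): A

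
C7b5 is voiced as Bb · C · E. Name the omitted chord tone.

Gb

C7b5 = C, E, Gb, Bb. The voicing lacks the 5th (diminished 5th), Gb.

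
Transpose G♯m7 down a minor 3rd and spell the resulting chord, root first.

E♯  G♯  B♯  D♯

A minor 3rd down from G♯ is E♯, so the new chord is E♯ minor seventh.
- root: E♯
- minor 3rd: G♯
- perfect 5th: B♯
- minor 7th: D♯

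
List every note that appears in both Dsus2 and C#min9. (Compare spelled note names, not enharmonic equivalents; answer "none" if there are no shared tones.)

Dsus2 = D, E, A.
C#min9 = C#, E, G#, B, D#.
Shared: E.

E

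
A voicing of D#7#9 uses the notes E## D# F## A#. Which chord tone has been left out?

D#7#9 = D#, F##, A#, C#, E##. The voicing lacks the 7th (minor 7th), C#.

C#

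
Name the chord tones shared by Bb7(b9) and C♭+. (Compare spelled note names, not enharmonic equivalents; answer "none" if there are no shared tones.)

Cb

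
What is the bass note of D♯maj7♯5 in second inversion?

A𝄪

D♯maj7♯5 = D♯–F𝄪–A𝄪–C𝄪. Second inversion → fifth in the bass = A𝄪.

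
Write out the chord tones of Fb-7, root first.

F♭, A𝄫, C♭, E𝄫

Root F♭, quality minor seventh:
F♭ — root
A𝄫 — minor 3rd
C♭ — perfect 5th
E𝄫 — minor 7th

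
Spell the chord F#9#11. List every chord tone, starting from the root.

F# A# C# E G# B#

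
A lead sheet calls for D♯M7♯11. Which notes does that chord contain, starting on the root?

D# – F## – A# – C## – G##

D♯M7♯11: major seventh sharp eleven on D#.
Root: D#
Major 3rd (3rd): F##
Perfect 5th (5th): A#
Major 7th (7th): C##
Augmented 11th (11th): G##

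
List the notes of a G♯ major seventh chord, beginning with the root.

G-sharp  B-sharp  D-sharp  F-double-sharp

G♯ major seventh is a major seventh built on G-sharp.
G-sharp — root
B-sharp — major 3rd
D-sharp — perfect 5th
F-double-sharp — major 7th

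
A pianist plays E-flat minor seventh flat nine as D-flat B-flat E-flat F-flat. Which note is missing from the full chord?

G-flat

The full E-flat minor seventh flat nine chord is E-flat, G-flat, B-flat, D-flat, F-flat.
Comparing with the voicing, the minor 3rd (3rd) — G-flat — is absent.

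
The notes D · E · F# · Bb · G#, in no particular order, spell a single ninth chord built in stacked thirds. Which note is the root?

E

Stacking in thirds gives E – G# – Bb – D – F#, so E is the root — E dominant ninth flat five.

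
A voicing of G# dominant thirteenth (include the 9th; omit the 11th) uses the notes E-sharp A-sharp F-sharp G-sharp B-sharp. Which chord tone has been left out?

The full G# dominant thirteenth chord is G-sharp, B-sharp, D-sharp, F-sharp, A-sharp, E-sharp.
Comparing with the voicing, the perfect 5th (5th) — D-sharp — is absent.

D-sharp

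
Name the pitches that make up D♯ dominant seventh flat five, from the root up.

D-sharp, F-double-sharp, A, C-sharp

Root D-sharp, quality dominant seventh flat five:
D-sharp — root
F-double-sharp — major 3rd
A — diminished 5th
C-sharp — minor 7th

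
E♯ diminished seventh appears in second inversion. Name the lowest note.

B

E♯ diminished seventh = E♯–G♯–B–D. Second inversion → fifth in the bass = B.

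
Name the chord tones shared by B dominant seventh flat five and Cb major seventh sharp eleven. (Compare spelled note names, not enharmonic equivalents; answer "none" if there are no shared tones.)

F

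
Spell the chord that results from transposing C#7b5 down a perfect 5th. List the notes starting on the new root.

F♯  A♯  C  E

Transposed root: C♯ → F♯ (perfect 5th down). So we spell F♯ dominant seventh flat five:
- root: F♯
- major 3rd: A♯
- diminished 5th: C
- minor 7th: E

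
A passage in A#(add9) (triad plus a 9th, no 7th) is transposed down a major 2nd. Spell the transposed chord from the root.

G♯, B♯, D♯, A♯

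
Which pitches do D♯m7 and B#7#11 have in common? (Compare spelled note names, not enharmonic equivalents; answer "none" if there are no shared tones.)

D♯m7 = D♯, F♯, A♯, C♯.
B#7#11 = B♯, D𝄪, F𝄪, A♯, E𝄪.
Shared: A♯.

A♯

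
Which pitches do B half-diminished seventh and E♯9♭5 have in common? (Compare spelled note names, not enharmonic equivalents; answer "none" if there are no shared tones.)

B

B half-diminished seventh = B, D, F, A.
E♯9♭5 = E♯, G𝄪, B, D♯, F𝄪.
Shared: B.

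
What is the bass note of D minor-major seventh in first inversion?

F

D minor-major seventh = D–F–A–C-sharp. First inversion → third in the bass = F.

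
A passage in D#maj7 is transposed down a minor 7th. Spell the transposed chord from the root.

Transposed root: D# → E# (minor 7th down). So we spell E# major seventh:
- root: E#
- major 3rd: G##
- perfect 5th: B#
- major 7th: D##

E# G## B# D##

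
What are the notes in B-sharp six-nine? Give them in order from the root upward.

Root B#, quality six-nine:
B# — root
D## — major 3rd
F## — perfect 5th
G## — major 6th
C## — major 9th

B#  D##  F##  G##  C##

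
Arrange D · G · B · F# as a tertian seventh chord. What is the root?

G

Arranged so that each adjacent pair is a third by letter name: G – B – D – F#.
The bottom of that stack, G, is the root (this is G major seventh).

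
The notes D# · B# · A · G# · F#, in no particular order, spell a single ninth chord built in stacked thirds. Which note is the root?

Arranged so that each adjacent pair is a third by letter name: G# – B# – D# – F# – A.
The bottom of that stack, G#, is the root (this is G# dominant seventh flat nine).

G#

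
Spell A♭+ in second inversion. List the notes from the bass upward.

E, Ab, C

A♭+ = Ab–C–E; second inversion → fifth (E) lowest.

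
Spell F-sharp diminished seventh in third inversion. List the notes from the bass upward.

E-flat  F-sharp  A  C

F-sharp diminished seventh = F-sharp–A–C–E-flat; third inversion → seventh (E-flat) lowest.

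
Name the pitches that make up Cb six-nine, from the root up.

C-flat, E-flat, G-flat, A-flat, D-flat

Root C-flat, quality six-nine:
C-flat — root
E-flat — major 3rd
G-flat — perfect 5th
A-flat — major 6th
D-flat — major 9th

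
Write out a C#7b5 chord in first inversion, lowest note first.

E# – G – B – C#

In root position, C#7b5 is C#–E#–G–B.
First inversion puts the third (E#) in the bass.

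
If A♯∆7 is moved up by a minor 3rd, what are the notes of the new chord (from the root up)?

C#, E#, G#, B#

A# up a minor 3rd → C#. New chord: C# major seventh.
Root: C#
Major 3rd (3rd): E#
Perfect 5th (5th): G#
Major 7th (7th): B#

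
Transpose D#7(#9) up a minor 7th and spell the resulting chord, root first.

Transposed root: D# → C# (minor 7th up). So we spell C# dominant seventh sharp nine:
C# — root
E# — major 3rd
G# — perfect 5th
B — minor 7th
D## — augmented 9th

C# – E# – G# – B – D##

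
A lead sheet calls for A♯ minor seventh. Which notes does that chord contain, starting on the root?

A-sharp, C-sharp, E-sharp, G-sharp

Root A-sharp, quality minor seventh:
Root: A-sharp
Minor 3rd (3rd): C-sharp
Perfect 5th (5th): E-sharp
Minor 7th (7th): G-sharp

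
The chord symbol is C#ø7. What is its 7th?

B

Root of C#ø7 = C#. The 7th is a minor 7th: C# up a minor 7th → B.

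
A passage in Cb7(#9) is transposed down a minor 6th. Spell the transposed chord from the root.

E♭, G, B♭, D♭, F♯

A minor 6th down from C♭ is E♭, so the new chord is E♭ dominant seventh sharp nine.
- root: E♭
- major 3rd: G
- perfect 5th: B♭
- minor 7th: D♭
- augmented 9th: F♯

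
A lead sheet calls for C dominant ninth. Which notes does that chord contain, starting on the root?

C dominant ninth is a dominant ninth built on C.
C — root
E — major 3rd
G — perfect 5th
B♭ — minor 7th
D — major 9th

C  E  G  B♭  D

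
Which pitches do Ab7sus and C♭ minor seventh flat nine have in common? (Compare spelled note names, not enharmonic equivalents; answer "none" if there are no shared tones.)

Ab7sus: Ab Db Eb Gb
C♭ minor seventh flat nine: Cb Ebb Gb Bbb Dbb
Common to both → Gb.

Gb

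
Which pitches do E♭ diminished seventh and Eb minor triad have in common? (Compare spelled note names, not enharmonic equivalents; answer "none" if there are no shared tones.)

E♭ diminished seventh: Eb Gb Bbb Dbb
Eb minor triad: Eb Gb Bb
Common to both → Eb, Gb.

Eb Gb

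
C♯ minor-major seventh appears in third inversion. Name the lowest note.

C♯ minor-major seventh = C♯–E–G♯–B♯. Third inversion → seventh in the bass = B♯.

B♯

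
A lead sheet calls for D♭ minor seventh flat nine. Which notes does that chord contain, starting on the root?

D♭ – F♭ – A♭ – C♭ – E𝄫

D♭ minor seventh flat nine: minor seventh flat nine on D♭.
Root: D♭
Minor 3rd (3rd): F♭
Perfect 5th (5th): A♭
Minor 7th (7th): C♭
Minor 9th (9th): E𝄫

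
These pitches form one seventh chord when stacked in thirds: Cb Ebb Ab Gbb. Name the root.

Ab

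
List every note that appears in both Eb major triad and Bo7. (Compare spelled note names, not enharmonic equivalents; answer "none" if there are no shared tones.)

none

Eb major triad: Eb G Bb
Bo7: B D F Ab
Common to both → none.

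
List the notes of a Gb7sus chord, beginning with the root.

Gb, Cb, Db, Fb

Gb7sus: dominant seventh suspended fourth on Gb.
Root: Gb
Perfect 4th (4th): Cb
Perfect 5th (5th): Db
Minor 7th (7th): Fb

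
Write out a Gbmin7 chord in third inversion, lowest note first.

In root position, Gbmin7 is Gb–Bbb–Db–Fb.
Third inversion puts the seventh (Fb) in the bass.

Fb  Gb  Bbb  Db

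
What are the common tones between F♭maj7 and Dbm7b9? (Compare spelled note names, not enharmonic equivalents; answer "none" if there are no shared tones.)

Fb Ab Cb

F♭maj7: Fb Ab Cb Eb
Dbm7b9: Db Fb Ab Cb Ebb
Common to both → Fb, Ab, Cb.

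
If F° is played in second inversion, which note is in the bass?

Cb

F° in root position is F–Ab–Cb.
Second inversion places the fifth in the bass, which is Cb.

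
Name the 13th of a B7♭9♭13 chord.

G

Root of B7♭9♭13 = B. The 13th is a minor 13th: B up a minor 13th → G.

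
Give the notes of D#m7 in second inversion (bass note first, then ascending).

D#m7 = D#–F#–A#–C#; second inversion → fifth (A#) lowest.

A# – C# – D# – F#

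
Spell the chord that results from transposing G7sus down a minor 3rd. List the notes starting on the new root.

E, A, B, D

A minor 3rd down from G is E, so the new chord is E dominant seventh suspended fourth.
root → E
4th (perfect 4th) → A
5th (perfect 5th) → B
7th (minor 7th) → D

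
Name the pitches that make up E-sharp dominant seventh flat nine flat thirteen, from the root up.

E-sharp dominant seventh flat nine flat thirteen: dominant seventh flat nine flat thirteen on E-sharp.
Root: E-sharp
Major 3rd (3rd): G-double-sharp
Perfect 5th (5th): B-sharp
Minor 7th (7th): D-sharp
Minor 9th (9th): F-sharp
Minor 13th (13th): C-sharp

E-sharp – G-double-sharp – B-sharp – D-sharp – F-sharp – C-sharp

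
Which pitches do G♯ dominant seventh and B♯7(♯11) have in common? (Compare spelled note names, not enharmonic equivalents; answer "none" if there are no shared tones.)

G♯ dominant seventh = G#, B#, D#, F#.
B♯7(♯11) = B#, D##, F##, A#, E##.
Shared: B#.

B#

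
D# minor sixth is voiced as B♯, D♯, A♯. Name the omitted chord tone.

F♯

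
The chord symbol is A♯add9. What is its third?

C##

A♯add9 is built on A#; its 3rd is a major 3rd above the root.
A third above A uses the letter C, and the major 3rd above A# is C##.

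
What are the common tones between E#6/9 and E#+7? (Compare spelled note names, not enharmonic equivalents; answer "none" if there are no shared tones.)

E#  G##

E#6/9: E# G## B# C## F##
E#+7: E# G## B## D#
Common to both → E#, G##.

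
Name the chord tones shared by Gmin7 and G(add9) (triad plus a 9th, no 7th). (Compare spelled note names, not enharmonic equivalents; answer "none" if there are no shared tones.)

Gmin7: G Bb D F
G(add9): G B D A
Common to both → G, D.

G, D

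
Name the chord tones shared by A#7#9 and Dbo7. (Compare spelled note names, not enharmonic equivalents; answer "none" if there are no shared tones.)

A#7#9: A# C## E# G# B##
Dbo7: Db Fb Abb Cbb
Common to both → none.

none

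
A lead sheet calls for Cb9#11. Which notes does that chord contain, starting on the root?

Cb Eb Gb Bbb Db F

Cb9#11: dominant ninth sharp eleven on Cb.
- root: Cb
- major 3rd: Eb
- perfect 5th: Gb
- minor 7th: Bbb
- major 9th: Db
- augmented 11th: F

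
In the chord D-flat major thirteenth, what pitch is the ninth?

Eb

D-flat major thirteenth is built on Db; its 9th is a major 9th above the root.
A second above D uses the letter E, and the major 9th above Db is Eb.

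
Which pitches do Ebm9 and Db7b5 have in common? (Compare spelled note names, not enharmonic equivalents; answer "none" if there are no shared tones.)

D♭ F

Ebm9 = E♭, G♭, B♭, D♭, F.
Db7b5 = D♭, F, A𝄫, C♭.
Shared: D♭, F.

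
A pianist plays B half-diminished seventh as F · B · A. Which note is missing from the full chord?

The full B half-diminished seventh chord is B, D, F, A.
Comparing with the voicing, the minor 3rd (3rd) — D — is absent.

D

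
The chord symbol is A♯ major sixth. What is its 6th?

A♯ major sixth is built on A#; its 6th is a major 6th above the root.
A sixth above A uses the letter F, and the major 6th above A# is F##.

F##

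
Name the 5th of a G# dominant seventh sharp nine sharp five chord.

D-double-sharp

Root of G# dominant seventh sharp nine sharp five = G-sharp. The 5th is an augmented 5th: G-sharp up an augmented 5th → D-double-sharp.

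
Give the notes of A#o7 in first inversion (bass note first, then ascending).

A#o7 = A#–C#–E–G; first inversion → third (C#) lowest.

C#  E  G  A#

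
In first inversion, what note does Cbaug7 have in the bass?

Cbaug7 = Cb–Eb–G–Bbb. First inversion → third in the bass = Eb.

Eb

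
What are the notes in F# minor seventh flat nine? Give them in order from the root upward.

F# A C# E G

Root F#, quality minor seventh flat nine:
root → F#
3rd (minor 3rd) → A
5th (perfect 5th) → C#
7th (minor 7th) → E
9th (minor 9th) → G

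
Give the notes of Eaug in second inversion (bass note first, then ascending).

In root position, Eaug is E–G#–B#.
Second inversion puts the fifth (B#) in the bass.

B# E G#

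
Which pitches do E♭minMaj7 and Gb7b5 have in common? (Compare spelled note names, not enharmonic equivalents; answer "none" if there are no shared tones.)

E♭minMaj7: Eb Gb Bb D
Gb7b5: Gb Bb Dbb Fb
Common to both → Gb, Bb.

Gb  Bb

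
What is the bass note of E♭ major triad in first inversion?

G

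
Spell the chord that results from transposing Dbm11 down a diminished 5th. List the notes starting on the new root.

A diminished 5th down from D♭ is G, so the new chord is G minor eleventh.
G — root
B♭ — minor 3rd
D — perfect 5th
F — minor 7th
A — major 9th
C — perfect 11th

G, B♭, D, F, A, C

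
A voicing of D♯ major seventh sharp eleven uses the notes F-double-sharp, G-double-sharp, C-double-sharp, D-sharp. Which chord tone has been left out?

A-sharp

The full D♯ major seventh sharp eleven chord is D-sharp, F-double-sharp, A-sharp, C-double-sharp, G-double-sharp.
Comparing with the voicing, the perfect 5th (5th) — A-sharp — is absent.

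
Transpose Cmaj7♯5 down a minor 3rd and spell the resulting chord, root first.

A, C#, E#, G#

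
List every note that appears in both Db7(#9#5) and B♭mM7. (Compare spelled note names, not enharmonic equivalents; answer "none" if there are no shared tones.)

Db – F – A

Db7(#9#5) = Db, F, A, Cb, E.
B♭mM7 = Bb, Db, F, A.
Shared: Db, F, A.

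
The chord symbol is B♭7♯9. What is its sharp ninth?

C#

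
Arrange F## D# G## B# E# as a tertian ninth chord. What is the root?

E#

Arranged so that each adjacent pair is a third by letter name: E# – G## – B# – D# – F##.
The bottom of that stack, E#, is the root (this is E# dominant ninth).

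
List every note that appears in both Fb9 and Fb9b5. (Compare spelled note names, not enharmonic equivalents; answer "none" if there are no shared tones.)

Fb – Ab – Ebb – Gb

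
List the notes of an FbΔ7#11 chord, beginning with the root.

FbΔ7#11 is a major seventh sharp eleven built on Fb.
Root: Fb
Major 3rd (3rd): Ab
Perfect 5th (5th): Cb
Major 7th (7th): Eb
Augmented 11th (11th): Bb

Fb – Ab – Cb – Eb – Bb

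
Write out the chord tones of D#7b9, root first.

D# F## A# C# E

D#7b9 is a dominant seventh flat nine built on D#.
root → D#
3rd (major 3rd) → F##
5th (perfect 5th) → A#
7th (minor 7th) → C#
9th (minor 9th) → E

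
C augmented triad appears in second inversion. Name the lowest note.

G#

C augmented triad = C–E–G#. Second inversion → fifth in the bass = G#.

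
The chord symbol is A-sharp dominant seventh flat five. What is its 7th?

Root of A-sharp dominant seventh flat five = A#. The 7th is a minor 7th: A# up a minor 7th → G#.

G#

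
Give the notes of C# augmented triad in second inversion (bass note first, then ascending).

G-double-sharp  C-sharp  E-sharp

In root position, C# augmented triad is C-sharp–E-sharp–G-double-sharp.
Second inversion puts the fifth (G-double-sharp) in the bass.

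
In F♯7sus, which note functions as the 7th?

Root of F♯7sus = F#. The 7th is a minor 7th: F# up a minor 7th → E.

E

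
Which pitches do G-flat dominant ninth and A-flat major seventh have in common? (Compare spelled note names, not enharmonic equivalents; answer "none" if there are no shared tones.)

A-flat

G-flat dominant ninth: G-flat B-flat D-flat F-flat A-flat
A-flat major seventh: A-flat C E-flat G
Common to both → A-flat.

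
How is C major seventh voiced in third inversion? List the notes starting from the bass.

B, C, E, G

C major seventh = C–E–G–B; third inversion → seventh (B) lowest.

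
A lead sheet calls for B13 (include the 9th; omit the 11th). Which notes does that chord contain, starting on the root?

B – D# – F# – A – C# – G#

Root B, quality dominant thirteenth:
- root: B
- major 3rd: D#
- perfect 5th: F#
- minor 7th: A
- major 9th: C#
- major 13th: G#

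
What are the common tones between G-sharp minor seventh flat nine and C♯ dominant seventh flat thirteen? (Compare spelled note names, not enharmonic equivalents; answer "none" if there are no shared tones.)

G-sharp – B – A

G-sharp minor seventh flat nine: G-sharp B D-sharp F-sharp A
C♯ dominant seventh flat thirteen: C-sharp E-sharp G-sharp B A
Common to both → G-sharp, B, A.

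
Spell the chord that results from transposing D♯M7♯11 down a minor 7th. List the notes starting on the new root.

A minor 7th down from D# is E#, so the new chord is E# major seventh sharp eleven.
- root: E#
- major 3rd: G##
- perfect 5th: B#
- major 7th: D##
- augmented 11th: A##

E#  G##  B#  D##  A##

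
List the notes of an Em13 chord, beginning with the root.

Root E, quality minor thirteenth:
- root: E
- minor 3rd: G
- perfect 5th: B
- minor 7th: D
- major 9th: F#
- perfect 11th: A
- major 13th: C#

E  G  B  D  F#  A  C#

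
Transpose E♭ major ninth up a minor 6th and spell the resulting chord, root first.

A minor 6th up from Eb is Cb, so the new chord is Cb major ninth.
root → Cb
3rd (major 3rd) → Eb
5th (perfect 5th) → Gb
7th (major 7th) → Bb
9th (major 9th) → Db

Cb  Eb  Gb  Bb  Db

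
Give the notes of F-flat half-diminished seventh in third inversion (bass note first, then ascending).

F-flat half-diminished seventh = F-flat–A-double-flat–C-double-flat–E-double-flat; third inversion → seventh (E-double-flat) lowest.

E-double-flat – F-flat – A-double-flat – C-double-flat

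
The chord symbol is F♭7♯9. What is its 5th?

Root of F♭7♯9 = F♭. The 5th is a perfect 5th: F♭ up a perfect 5th → C♭.

C♭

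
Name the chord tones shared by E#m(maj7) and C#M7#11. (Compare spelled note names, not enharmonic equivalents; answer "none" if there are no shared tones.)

E# – G# – B#

E#m(maj7): E# G# B# D##
C#M7#11: C# E# G# B# F##
Common to both → E#, G#, B#.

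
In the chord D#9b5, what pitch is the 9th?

E♯

Root of D#9b5 = D♯. The 9th is a major 9th: D♯ up a major 9th → E♯.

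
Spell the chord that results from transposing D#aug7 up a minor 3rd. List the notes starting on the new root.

D# up a minor 3rd → F#. New chord: F# augmented seventh.
F# — root
A# — major 3rd
C## — augmented 5th
E — minor 7th

F#  A#  C##  E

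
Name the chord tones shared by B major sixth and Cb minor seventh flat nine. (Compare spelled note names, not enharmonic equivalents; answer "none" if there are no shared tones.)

B major sixth: B D# F# G#
Cb minor seventh flat nine: Cb Ebb Gb Bbb Dbb
Common to both → none.

none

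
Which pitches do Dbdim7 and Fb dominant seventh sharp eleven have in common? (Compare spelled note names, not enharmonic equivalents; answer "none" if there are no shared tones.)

Fb

Dbdim7: Db Fb Abb Cbb
Fb dominant seventh sharp eleven: Fb Ab Cb Ebb Bb
Common to both → Fb.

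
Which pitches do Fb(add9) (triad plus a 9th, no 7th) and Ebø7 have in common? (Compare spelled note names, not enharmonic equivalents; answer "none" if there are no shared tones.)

Gb

Fb(add9): Fb Ab Cb Gb
Ebø7: Eb Gb Bbb Db
Common to both → Gb.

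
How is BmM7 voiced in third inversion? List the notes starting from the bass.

A#, B, D, F#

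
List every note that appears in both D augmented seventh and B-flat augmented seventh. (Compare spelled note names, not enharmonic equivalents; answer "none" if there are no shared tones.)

D augmented seventh = D, F-sharp, A-sharp, C.
B-flat augmented seventh = B-flat, D, F-sharp, A-flat.
Shared: D, F-sharp.

D, F-sharp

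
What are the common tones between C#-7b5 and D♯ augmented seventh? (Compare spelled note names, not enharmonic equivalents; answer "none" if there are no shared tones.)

C♯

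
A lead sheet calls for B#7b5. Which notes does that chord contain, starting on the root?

B#7b5 is a dominant seventh flat five built on B#.
Root: B#
Major 3rd (3rd): D##
Diminished 5th (5th): F#
Minor 7th (7th): A#

B# D## F# A#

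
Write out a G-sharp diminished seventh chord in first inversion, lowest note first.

B, D, F, G#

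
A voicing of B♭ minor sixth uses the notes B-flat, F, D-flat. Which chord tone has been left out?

B♭ minor sixth = B-flat, D-flat, F, G. The voicing lacks the 6th (major 6th), G.

G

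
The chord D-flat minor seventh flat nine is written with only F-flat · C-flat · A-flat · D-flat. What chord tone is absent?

D-flat minor seventh flat nine = D-flat, F-flat, A-flat, C-flat, E-double-flat. The voicing lacks the 9th (minor 9th), E-double-flat.

E-double-flat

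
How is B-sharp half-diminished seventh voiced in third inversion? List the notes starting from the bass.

A-sharp B-sharp D-sharp F-sharp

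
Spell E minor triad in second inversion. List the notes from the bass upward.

B, E, G

In root position, E minor triad is E–G–B.
Second inversion puts the fifth (B) in the bass.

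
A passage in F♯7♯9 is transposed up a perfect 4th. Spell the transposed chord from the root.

B  D#  F#  A  C##

Transposed root: F# → B (perfect 4th up). So we spell B dominant seventh sharp nine:
root → B
3rd (major 3rd) → D#
5th (perfect 5th) → F#
7th (minor 7th) → A
9th (augmented 9th) → C##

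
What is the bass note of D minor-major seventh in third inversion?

D minor-major seventh = D–F–A–C♯. Third inversion → seventh in the bass = C♯.

C♯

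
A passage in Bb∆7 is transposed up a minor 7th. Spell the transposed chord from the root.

Transposed root: B♭ → A♭ (minor 7th up). So we spell A♭ major seventh:
Root: A♭
Major 3rd (3rd): C
Perfect 5th (5th): E♭
Major 7th (7th): G

A♭ C E♭ G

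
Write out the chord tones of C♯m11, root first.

C♯m11 is a minor eleventh built on C♯.
Root: C♯
Minor 3rd (3rd): E
Perfect 5th (5th): G♯
Minor 7th (7th): B
Major 9th (9th): D♯
Perfect 11th (11th): F♯

C♯ – E – G♯ – B – D♯ – F♯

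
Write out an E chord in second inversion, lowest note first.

B  E  G#

E = E–G#–B; second inversion → fifth (B) lowest.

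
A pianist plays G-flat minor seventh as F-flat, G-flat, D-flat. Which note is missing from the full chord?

B-double-flat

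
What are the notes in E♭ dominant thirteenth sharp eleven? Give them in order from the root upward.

Eb – G – Bb – Db – F – A – C

E♭ dominant thirteenth sharp eleven is a dominant thirteenth sharp eleven built on Eb.
- root: Eb
- major 3rd: G
- perfect 5th: Bb
- minor 7th: Db
- major 9th: F
- augmented 11th: A
- major 13th: C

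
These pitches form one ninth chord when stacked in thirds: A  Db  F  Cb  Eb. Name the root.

Db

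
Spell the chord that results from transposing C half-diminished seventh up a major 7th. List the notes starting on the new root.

Transposed root: C → B (major 7th up). So we spell B half-diminished seventh:
Root: B
Minor 3rd (3rd): D
Diminished 5th (5th): F
Minor 7th (7th): A

B – D – F – A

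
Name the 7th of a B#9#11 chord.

Root of B#9#11 = B#. The 7th is a minor 7th: B# up a minor 7th → A#.

A#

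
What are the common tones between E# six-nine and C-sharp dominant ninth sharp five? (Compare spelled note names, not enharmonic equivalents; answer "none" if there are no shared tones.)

E-sharp, G-double-sharp

E# six-nine = E-sharp, G-double-sharp, B-sharp, C-double-sharp, F-double-sharp.
C-sharp dominant ninth sharp five = C-sharp, E-sharp, G-double-sharp, B, D-sharp.
Shared: E-sharp, G-double-sharp.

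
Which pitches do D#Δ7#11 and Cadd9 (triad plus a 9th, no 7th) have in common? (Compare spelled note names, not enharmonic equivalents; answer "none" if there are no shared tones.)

none

D#Δ7#11: D♯ F𝄪 A♯ C𝄪 G𝄪
Cadd9: C E G D
Common to both → none.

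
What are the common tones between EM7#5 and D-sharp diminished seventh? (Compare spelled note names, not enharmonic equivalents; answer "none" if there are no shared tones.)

D#

EM7#5 = E, G#, B#, D#.
D-sharp diminished seventh = D#, F#, A, C.
Shared: D#.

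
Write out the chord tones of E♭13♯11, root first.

Eb – G – Bb – Db – F – A – C

Root Eb, quality dominant thirteenth sharp eleven:
root → Eb
3rd (major 3rd) → G
5th (perfect 5th) → Bb
7th (minor 7th) → Db
9th (major 9th) → F
11th (augmented 11th) → A
13th (major 13th) → C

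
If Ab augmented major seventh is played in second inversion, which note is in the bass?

E

Ab augmented major seventh = Ab–C–E–G. Second inversion → fifth in the bass = E.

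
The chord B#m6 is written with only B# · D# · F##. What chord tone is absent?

B#m6 = B#, D#, F##, G##. The voicing lacks the 6th (major 6th), G##.

G##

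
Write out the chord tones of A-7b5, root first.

A-7b5: half-diminished seventh on A.
Root: A
Minor 3rd (3rd): C
Diminished 5th (5th): E♭
Minor 7th (7th): G

A, C, E♭, G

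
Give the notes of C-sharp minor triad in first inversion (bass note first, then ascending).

E – G-sharp – C-sharp

In root position, C-sharp minor triad is C-sharp–E–G-sharp.
First inversion puts the third (E) in the bass.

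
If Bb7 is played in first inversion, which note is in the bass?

D

Bb7 in root position is Bb–D–F–Ab.
First inversion places the third in the bass, which is D.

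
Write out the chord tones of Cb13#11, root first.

Cb13#11: dominant thirteenth sharp eleven on C♭.
Root: C♭
Major 3rd (3rd): E♭
Perfect 5th (5th): G♭
Minor 7th (7th): B𝄫
Major 9th (9th): D♭
Augmented 11th (11th): F
Major 13th (13th): A♭

C♭  E♭  G♭  B𝄫  D♭  F  A♭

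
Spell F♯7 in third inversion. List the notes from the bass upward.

E, F#, A#, C#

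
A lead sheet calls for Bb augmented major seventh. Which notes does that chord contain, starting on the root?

B-flat D F-sharp A

Bb augmented major seventh is an augmented major seventh built on B-flat.
B-flat — root
D — major 3rd
F-sharp — augmented 5th
A — major 7th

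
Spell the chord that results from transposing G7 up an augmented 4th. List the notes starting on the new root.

C#, E#, G#, B

G up an augmented 4th → C#. New chord: C# dominant seventh.
C# — root
E# — major 3rd
G# — perfect 5th
B — minor 7th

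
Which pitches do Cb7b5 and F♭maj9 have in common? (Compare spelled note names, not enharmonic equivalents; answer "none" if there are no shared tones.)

Cb7b5 = C♭, E♭, G𝄫, B𝄫.
F♭maj9 = F♭, A♭, C♭, E♭, G♭.
Shared: C♭, E♭.

C♭  E♭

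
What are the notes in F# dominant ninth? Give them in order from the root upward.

F-sharp, A-sharp, C-sharp, E, G-sharp

F# dominant ninth: dominant ninth on F-sharp.
root → F-sharp
3rd (major 3rd) → A-sharp
5th (perfect 5th) → C-sharp
7th (minor 7th) → E
9th (major 9th) → G-sharp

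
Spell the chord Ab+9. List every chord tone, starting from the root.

Ab+9: dominant ninth sharp five on Ab.
root → Ab
3rd (major 3rd) → C
5th (augmented 5th) → E
7th (minor 7th) → Gb
9th (major 9th) → Bb

Ab, C, E, Gb, Bb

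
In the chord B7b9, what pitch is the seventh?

Root of B7b9 = B. The 7th is a minor 7th: B up a minor 7th → A.

A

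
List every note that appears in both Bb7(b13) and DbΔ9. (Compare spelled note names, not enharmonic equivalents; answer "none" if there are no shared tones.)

Bb7(b13) = Bb, D, F, Ab, Gb.
DbΔ9 = Db, F, Ab, C, Eb.
Shared: F, Ab.

F Ab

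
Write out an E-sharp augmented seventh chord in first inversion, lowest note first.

G##, B##, D#, E#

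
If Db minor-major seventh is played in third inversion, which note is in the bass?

Db minor-major seventh = Db–Fb–Ab–C. Third inversion → seventh in the bass = C.

C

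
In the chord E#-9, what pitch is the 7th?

D#

Root of E#-9 = E#. The 7th is a minor 7th: E# up a minor 7th → D#.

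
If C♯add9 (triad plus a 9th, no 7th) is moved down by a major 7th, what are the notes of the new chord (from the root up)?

D F# A E

Transposed root: C# → D (major 7th down). So we spell D added-ninth:
- root: D
- major 3rd: F#
- perfect 5th: A
- major 9th: E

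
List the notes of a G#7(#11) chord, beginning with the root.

G#7(#11) is a dominant seventh sharp eleven built on G#.
G# — root
B# — major 3rd
D# — perfect 5th
F# — minor 7th
C## — augmented 11th

G#  B#  D#  F#  C##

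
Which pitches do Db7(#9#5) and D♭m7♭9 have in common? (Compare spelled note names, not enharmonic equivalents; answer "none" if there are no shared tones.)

Db7(#9#5) = Db, F, A, Cb, E.
D♭m7♭9 = Db, Fb, Ab, Cb, Ebb.
Shared: Db, Cb.

Db, Cb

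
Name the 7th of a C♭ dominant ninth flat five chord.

Bbb

C♭ dominant ninth flat five is built on Cb; its 7th is a minor 7th above the root.
A seventh above C uses the letter B, and the minor 7th above Cb is Bbb.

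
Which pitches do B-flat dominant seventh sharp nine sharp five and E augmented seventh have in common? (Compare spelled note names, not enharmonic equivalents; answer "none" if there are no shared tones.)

D

B-flat dominant seventh sharp nine sharp five: B♭ D F♯ A♭ C♯
E augmented seventh: E G♯ B♯ D
Common to both → D.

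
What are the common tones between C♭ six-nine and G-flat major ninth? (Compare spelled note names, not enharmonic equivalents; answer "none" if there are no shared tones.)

G-flat A-flat D-flat

C♭ six-nine: C-flat E-flat G-flat A-flat D-flat
G-flat major ninth: G-flat B-flat D-flat F A-flat
Common to both → G-flat, A-flat, D-flat.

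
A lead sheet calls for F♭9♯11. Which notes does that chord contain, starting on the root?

Root F♭, quality dominant ninth sharp eleven:
F♭ — root
A♭ — major 3rd
C♭ — perfect 5th
E𝄫 — minor 7th
G♭ — major 9th
B♭ — augmented 11th

F♭, A♭, C♭, E𝄫, G♭, B♭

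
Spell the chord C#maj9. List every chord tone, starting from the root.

C# – E# – G# – B# – D#

Root C#, quality major ninth:
- root: C#
- major 3rd: E#
- perfect 5th: G#
- major 7th: B#
- major 9th: D#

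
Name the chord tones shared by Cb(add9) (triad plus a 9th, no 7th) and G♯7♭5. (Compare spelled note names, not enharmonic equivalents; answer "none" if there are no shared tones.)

Cb(add9): C♭ E♭ G♭ D♭
G♯7♭5: G♯ B♯ D F♯
Common to both → none.

none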